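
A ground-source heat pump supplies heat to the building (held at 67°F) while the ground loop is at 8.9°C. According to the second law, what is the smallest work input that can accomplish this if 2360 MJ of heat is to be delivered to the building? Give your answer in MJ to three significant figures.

85.0 MJ

In absolute terms T_C = 282.05 K and T_H = 292.59 K, so ΔT = 10.54 K.
The reversible limit is COP_HP = T_H/ΔT = 27.75, so W_min = Q_H/COP = Q_H·ΔT/T_H.
W_min = 2360 × 10.54/292.59 = 85.05 MJ.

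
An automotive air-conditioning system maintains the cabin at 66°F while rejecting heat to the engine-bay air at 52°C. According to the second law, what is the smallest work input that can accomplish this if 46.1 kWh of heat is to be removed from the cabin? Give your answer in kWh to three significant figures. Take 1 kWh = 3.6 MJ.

In absolute terms T_C = 292.04 K and T_H = 325.15 K, so ΔT = 33.11 K.
The reversible limit is COP_R = T_C/ΔT = 8.820, so W_min = Q_C/COP = Q_C·ΔT/T_C.
W_min = 46.10 × 33.11/292.04 = 5.227 kWh.

5.23 kWh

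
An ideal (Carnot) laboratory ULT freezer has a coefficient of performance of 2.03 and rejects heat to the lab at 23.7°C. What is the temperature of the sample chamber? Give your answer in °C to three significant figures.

For a Carnot refrigerator COP_R = T_C/(T_H − T_C), so T_C = COP·T_H/(1 + COP).
With T_H = 296.85 K, T_C = 2.03 × 296.85/3.030 = 198.88 K.
Converting, 198.88 K = -74.27°C.

-74.3 °C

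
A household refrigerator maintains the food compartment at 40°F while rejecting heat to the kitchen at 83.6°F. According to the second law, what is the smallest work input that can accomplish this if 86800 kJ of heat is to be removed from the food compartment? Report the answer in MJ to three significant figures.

In absolute terms T_C = 277.59 K and T_H = 301.82 K, so ΔT = 24.22 K.
The reversible limit is COP_R = T_C/ΔT = 11.46, so W_min = Q_C/COP = Q_C·ΔT/T_C.
W_min = 86800 × 24.22/277.59 = 7574 kJ = 7.574 MJ.

7.57 MJ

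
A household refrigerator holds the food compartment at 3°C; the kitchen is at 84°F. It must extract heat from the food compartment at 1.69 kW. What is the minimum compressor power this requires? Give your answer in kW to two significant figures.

0.16 kW

In absolute terms T_C = 276.15 K and T_H = 302.04 K, so ΔT = 25.89 K.
COP_Carnot = T_C/ΔT = 276.15/25.89 = 10.67.
Ẇ_min = Q̇/COP_Carnot = 1.690/10.67 = 0.1584 kW.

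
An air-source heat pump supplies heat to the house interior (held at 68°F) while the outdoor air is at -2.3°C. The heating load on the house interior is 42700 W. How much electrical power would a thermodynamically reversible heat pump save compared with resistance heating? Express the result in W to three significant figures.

39500 W

In absolute terms T_C = 270.85 K and T_H = 293.15 K, so ΔT = 22.30 K.
COP_Carnot = T_H/ΔT = 293.15/22.30 = 13.15.
Resistance heating needs Ẇ_res = Q̇_H = 42700 W; the reversible heat pump needs only Ẇ_hp = Q̇_H/COP = 3248 W.
Saving = 42700 − 3248 = 39450 W.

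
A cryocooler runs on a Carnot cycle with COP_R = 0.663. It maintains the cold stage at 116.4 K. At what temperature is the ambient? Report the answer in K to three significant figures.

292 K

COP_R = T_C/(T_H − T_C) gives T_H − T_C = T_C/COP.
With T_C = 116.40 K, T_H = 116.40 × (1 + 1/0.663) = 291.97 K.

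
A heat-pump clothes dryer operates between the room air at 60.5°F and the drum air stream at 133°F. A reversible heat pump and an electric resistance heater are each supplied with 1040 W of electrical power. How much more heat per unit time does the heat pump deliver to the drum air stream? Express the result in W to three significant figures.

In absolute terms T_C = 288.98 K and T_H = 329.26 K, so ΔT = 40.28 K.
COP_Carnot = T_H/ΔT = 329.26/40.28 = 8.175.
The heat pump delivers Q̇_H = COP × Ẇ = 8502 W; the resistance heater delivers Ẇ = 1040 W.
Extra = (COP − 1)·Ẇ = 7462 W.

7460 W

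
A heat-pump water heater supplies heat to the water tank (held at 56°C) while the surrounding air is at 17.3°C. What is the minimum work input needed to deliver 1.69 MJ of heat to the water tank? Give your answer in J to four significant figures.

198700 J

In absolute terms T_C = 290.45 K and T_H = 329.15 K, so ΔT = 38.70 K.
The reversible limit is COP_HP = T_H/ΔT = 8.505, so W_min = Q_H/COP = Q_H·ΔT/T_H.
W_min = 1.690 × 38.70/329.15 = 0.1987 MJ = 198700 J.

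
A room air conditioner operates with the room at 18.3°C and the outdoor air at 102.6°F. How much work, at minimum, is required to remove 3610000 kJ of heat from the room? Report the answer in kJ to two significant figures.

In absolute terms T_C = 291.45 K and T_H = 312.37 K, so ΔT = 20.92 K.
The reversible limit is COP_R = T_C/ΔT = 13.93, so W_min = Q_C/COP = Q_C·ΔT/T_C.
W_min = 3610000 × 20.92/291.45 = 259100 kJ.

260000 kJ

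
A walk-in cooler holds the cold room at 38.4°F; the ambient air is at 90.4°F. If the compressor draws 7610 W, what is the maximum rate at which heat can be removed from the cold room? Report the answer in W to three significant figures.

In absolute terms T_C = 276.71 K and T_H = 305.59 K, so ΔT = 28.89 K.
COP_Carnot = T_C/ΔT = 276.71/28.89 = 9.578.
Q̇_max = COP_Carnot × Ẇ = 9.578 × 7610 W = 72890 W.

72900 W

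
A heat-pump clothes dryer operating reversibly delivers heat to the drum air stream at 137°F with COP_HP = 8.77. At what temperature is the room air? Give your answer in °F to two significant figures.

COP_HP = T_H/(T_H − T_C) gives T_H − T_C = T_H/COP.
With T_H = 331.48 K, T_C = 331.48 × (1 − 1/8.77) = 293.69 K.
Converting, 293.69 K = 68.96°F.

69 °F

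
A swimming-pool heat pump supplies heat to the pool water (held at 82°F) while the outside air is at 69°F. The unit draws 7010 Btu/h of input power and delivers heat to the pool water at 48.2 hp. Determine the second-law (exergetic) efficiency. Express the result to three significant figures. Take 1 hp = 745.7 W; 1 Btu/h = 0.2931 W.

Converting, Q̇_H = 48.20 hp = 122600 Btu/h, so COP_actual = Q̇_H/Ẇ = 122600/7010 = 17.49.
In absolute terms T_C = 293.71 K and T_H = 300.93 K, so ΔT = 7.222 K.
COP_Carnot = T_H/ΔT = 300.93/7.222 = 41.67.
η_II = COP_actual/COP_Carnot = 17.49/41.67 = 0.4198.

0.420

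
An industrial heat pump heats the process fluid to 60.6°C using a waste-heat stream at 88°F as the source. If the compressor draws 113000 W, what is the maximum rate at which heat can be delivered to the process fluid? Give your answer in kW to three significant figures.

In absolute terms T_C = 304.26 K and T_H = 333.75 K, so ΔT = 29.49 K.
COP_Carnot = T_H/ΔT = 333.75/29.49 = 11.32.
Q̇_max = COP_Carnot × Ẇ = 11.32 × 113000 W = 1279000 W = 1279 kW.

1280 kW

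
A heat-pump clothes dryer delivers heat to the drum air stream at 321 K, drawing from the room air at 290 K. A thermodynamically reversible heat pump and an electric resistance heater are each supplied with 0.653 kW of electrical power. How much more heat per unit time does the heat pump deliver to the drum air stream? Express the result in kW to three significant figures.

The reservoir spacing is ΔT = 321 − 290 = 31.00 K.
COP_Carnot = T_H/ΔT = 321.00/31.00 = 10.35.
The heat pump delivers Q̇_H = COP × Ẇ = 6.762 kW; the resistance heater delivers Ẇ = 0.6530 kW.
Extra = (COP − 1)·Ẇ = 6.109 kW.

6.11 kW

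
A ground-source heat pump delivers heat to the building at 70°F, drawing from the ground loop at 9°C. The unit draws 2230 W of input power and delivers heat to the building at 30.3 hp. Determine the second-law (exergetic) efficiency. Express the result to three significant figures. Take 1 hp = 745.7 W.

Converting, Q̇_H = 30.30 hp = 22590 W, so COP_actual = Q̇_H/Ẇ = 22590/2230 = 10.13.
In absolute terms T_C = 282.15 K and T_H = 294.26 K, so ΔT = 12.11 K.
COP_Carnot = T_H/ΔT = 294.26/12.11 = 24.30.
η_II = COP_actual/COP_Carnot = 10.13/24.30 = 0.4170.

0.417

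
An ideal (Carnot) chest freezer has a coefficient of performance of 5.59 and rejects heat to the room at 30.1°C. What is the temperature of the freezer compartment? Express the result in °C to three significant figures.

-15.9 °C

For a Carnot refrigerator COP_R = T_C/(T_H − T_C), so T_C = COP·T_H/(1 + COP).
With T_H = 303.25 K, T_C = 5.59 × 303.25/6.590 = 257.23 K.
Converting, 257.23 K = -15.92°C.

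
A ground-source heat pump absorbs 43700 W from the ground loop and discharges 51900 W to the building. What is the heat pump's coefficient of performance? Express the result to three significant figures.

The first law gives Q̇_H = Q̇_C + Ẇ, so the three rates are Q̇_C = 43700, Q̇_H = 51900, Ẇ = 8200 W.
COP_HP = Q̇_H/Ẇ = 51900/8200 = 6.329.

6.33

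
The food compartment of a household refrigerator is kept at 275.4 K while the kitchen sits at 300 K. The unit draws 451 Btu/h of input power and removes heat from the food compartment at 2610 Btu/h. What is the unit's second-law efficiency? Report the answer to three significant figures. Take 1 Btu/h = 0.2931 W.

COP_actual = Q̇_C/Ẇ = 2610/451.0 = 5.787.
The reservoir spacing is ΔT = 300 − 275.4 = 24.60 K.
COP_Carnot = T_C/ΔT = 275.40/24.60 = 11.20.
η_II = COP_actual/COP_Carnot = 5.787/11.20 = 0.5169.

0.517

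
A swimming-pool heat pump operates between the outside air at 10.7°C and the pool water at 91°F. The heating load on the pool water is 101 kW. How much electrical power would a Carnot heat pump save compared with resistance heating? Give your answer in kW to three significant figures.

93.7 kW

In absolute terms T_C = 283.85 K and T_H = 305.93 K, so ΔT = 22.08 K.
COP_Carnot = T_H/ΔT = 305.93/22.08 = 13.86.
Resistance heating needs Ẇ_res = Q̇_H = 101.0 kW; the reversible heat pump needs only Ẇ_hp = Q̇_H/COP = 7.289 kW.
Saving = 101.0 − 7.289 = 93.71 kW.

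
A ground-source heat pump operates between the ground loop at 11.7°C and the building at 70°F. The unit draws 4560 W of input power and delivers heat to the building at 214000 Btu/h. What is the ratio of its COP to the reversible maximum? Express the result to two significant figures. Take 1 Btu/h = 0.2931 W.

0.44

Converting, Q̇_H = 214000 Btu/h = 62720 W, so COP_actual = Q̇_H/Ẇ = 62720/4560 = 13.76.
In absolute terms T_C = 284.85 K and T_H = 294.26 K, so ΔT = 9.411 K.
COP_Carnot = T_H/ΔT = 294.26/9.411 = 31.27.
η_II = COP_actual/COP_Carnot = 13.76/31.27 = 0.4399.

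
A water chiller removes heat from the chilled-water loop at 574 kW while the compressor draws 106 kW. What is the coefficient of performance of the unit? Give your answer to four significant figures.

The first law gives Q̇_H = Q̇_C + Ẇ, so the three rates are Q̇_C = 574.0, Q̇_H = 680.0, Ẇ = 106.0 kW.
COP_R = Q̇_C/Ẇ = 574.0/106.0 = 5.415.

5.415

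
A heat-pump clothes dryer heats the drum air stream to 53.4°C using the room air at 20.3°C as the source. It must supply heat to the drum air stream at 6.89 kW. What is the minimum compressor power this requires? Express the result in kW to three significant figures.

0.698 kW

In absolute terms T_C = 293.45 K and T_H = 326.55 K, so ΔT = 33.10 K.
COP_Carnot = T_H/ΔT = 326.55/33.10 = 9.866.
Ẇ_min = Q̇/COP_Carnot = 6.890/9.866 = 0.6984 kW.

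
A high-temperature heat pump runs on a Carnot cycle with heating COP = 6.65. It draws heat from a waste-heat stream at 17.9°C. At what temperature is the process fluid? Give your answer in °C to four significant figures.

COP_HP = T_H/(T_H − T_C) rearranges to T_H = COP·T_C/(COP − 1).
With T_C = 291.05 K, T_H = 6.65 × 291.05/5.650 = 342.56 K.
Converting, 342.56 K = 69.41°C.

69.41 °C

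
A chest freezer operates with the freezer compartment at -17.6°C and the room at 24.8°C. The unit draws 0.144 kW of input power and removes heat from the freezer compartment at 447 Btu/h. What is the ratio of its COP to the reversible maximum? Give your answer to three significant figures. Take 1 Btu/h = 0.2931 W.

0.151

Converting, Q̇_C = 447.0 Btu/h = 0.1310 kW, so COP_actual = Q̇_C/Ẇ = 0.1310/0.1440 = 0.9098.
In absolute terms T_C = 255.55 K and T_H = 297.95 K, so ΔT = 42.40 K.
COP_Carnot = T_C/ΔT = 255.55/42.40 = 6.027.
η_II = COP_actual/COP_Carnot = 0.9098/6.027 = 0.1510.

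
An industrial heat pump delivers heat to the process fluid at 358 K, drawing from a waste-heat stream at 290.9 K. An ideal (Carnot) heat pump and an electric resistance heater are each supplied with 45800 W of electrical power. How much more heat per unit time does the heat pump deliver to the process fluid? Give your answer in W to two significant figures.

200000 W

The reservoir spacing is ΔT = 358 − 290.9 = 67.10 K.
COP_Carnot = T_H/ΔT = 358.00/67.10 = 5.335.
The heat pump delivers Q̇_H = COP × Ẇ = 244400 W; the resistance heater delivers Ẇ = 45800 W.
Extra = (COP − 1)·Ẇ = 198600 W.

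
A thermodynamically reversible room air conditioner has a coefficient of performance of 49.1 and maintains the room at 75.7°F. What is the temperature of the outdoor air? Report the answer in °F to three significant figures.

COP_R = T_C/(T_H − T_C) gives T_H − T_C = T_C/COP.
With T_C = 297.43 K, T_H = 297.43 × (1 + 1/49.1) = 303.49 K.
Converting, 303.49 K = 86.60°F.

86.6 °F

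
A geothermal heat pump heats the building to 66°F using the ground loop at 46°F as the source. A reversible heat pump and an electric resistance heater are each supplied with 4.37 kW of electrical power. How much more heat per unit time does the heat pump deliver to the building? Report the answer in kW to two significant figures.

110 kW

In absolute terms T_C = 280.93 K and T_H = 292.04 K, so ΔT = 11.11 K.
COP_Carnot = T_H/ΔT = 292.04/11.11 = 26.28.
The heat pump delivers Q̇_H = COP × Ẇ = 114.9 kW; the resistance heater delivers Ẇ = 4.370 kW.
Extra = (COP − 1)·Ẇ = 110.5 kW.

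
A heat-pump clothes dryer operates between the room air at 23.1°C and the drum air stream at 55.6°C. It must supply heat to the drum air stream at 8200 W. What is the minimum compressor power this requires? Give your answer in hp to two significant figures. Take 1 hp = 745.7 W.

1.1 hp

In absolute terms T_C = 296.25 K and T_H = 328.75 K, so ΔT = 32.50 K.
COP_Carnot = T_H/ΔT = 328.75/32.50 = 10.12.
Ẇ_min = Q̇/COP_Carnot = 8200/10.12 = 810.6 W = 1.087 hp.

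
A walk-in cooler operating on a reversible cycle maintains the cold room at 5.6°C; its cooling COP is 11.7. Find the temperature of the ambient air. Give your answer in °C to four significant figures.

29.42 °C

COP_R = T_C/(T_H − T_C) gives T_H − T_C = T_C/COP.
With T_C = 278.75 K, T_H = 278.75 × (1 + 1/11.7) = 302.57 K.
Converting, 302.57 K = 29.42°C.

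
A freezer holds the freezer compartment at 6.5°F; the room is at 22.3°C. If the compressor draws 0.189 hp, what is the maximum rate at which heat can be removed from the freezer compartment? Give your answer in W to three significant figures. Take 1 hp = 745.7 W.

1000 W

In absolute terms T_C = 258.98 K and T_H = 295.45 K, so ΔT = 36.47 K.
COP_Carnot = T_C/ΔT = 258.98/36.47 = 7.102.
Q̇_max = COP_Carnot × Ẇ = 7.102 × 0.1890 hp = 1.342 hp = 1001 W.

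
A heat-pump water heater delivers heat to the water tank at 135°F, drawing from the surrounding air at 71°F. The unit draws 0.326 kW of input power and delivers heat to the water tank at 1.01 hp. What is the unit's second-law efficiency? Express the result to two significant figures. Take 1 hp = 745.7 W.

Converting, Q̇_H = 1.010 hp = 0.7532 kW, so COP_actual = Q̇_H/Ẇ = 0.7532/0.3260 = 2.310.
In absolute terms T_C = 294.82 K and T_H = 330.37 K, so ΔT = 35.56 K.
COP_Carnot = T_H/ΔT = 330.37/35.56 = 9.292.
η_II = COP_actual/COP_Carnot = 2.310/9.292 = 0.2486.

0.25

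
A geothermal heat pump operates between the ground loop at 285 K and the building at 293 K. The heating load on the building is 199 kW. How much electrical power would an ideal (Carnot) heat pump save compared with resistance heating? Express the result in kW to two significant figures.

The reservoir spacing is ΔT = 293 − 285 = 8.000 K.
COP_Carnot = T_H/ΔT = 293.00/8.000 = 36.63.
Resistance heating needs Ẇ_res = Q̇_H = 199.0 kW; the reversible heat pump needs only Ẇ_hp = Q̇_H/COP = 5.433 kW.
Saving = 199.0 − 5.433 = 193.6 kW.

190 kW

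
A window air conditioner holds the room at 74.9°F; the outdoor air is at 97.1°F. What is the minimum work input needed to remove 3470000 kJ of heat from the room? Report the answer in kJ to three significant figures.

144000 kJ

In absolute terms T_C = 296.98 K and T_H = 309.32 K, so ΔT = 12.33 K.
The reversible limit is COP_R = T_C/ΔT = 24.08, so W_min = Q_C/COP = Q_C·ΔT/T_C.
W_min = 3470000 × 12.33/296.98 = 144100 kJ.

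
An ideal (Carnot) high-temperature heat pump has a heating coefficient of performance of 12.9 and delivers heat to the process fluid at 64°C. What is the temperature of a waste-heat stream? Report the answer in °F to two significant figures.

COP_HP = T_H/(T_H − T_C) gives T_H − T_C = T_H/COP.
With T_H = 337.15 K, T_C = 337.15 × (1 − 1/12.9) = 311.01 K.
Converting, 311.01 K = 100.16°F.

100 °F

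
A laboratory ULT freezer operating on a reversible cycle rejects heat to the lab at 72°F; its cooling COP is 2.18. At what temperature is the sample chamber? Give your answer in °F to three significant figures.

For a Carnot refrigerator COP_R = T_C/(T_H − T_C), so T_C = COP·T_H/(1 + COP).
With T_H = 295.37 K, T_C = 2.18 × 295.37/3.180 = 202.49 K.
Converting, 202.49 K = -95.19°F.

-95.2 °F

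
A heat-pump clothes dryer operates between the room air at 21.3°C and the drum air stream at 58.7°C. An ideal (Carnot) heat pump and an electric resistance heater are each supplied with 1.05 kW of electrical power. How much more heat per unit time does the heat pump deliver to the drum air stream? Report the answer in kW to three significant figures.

8.27 kW

In absolute terms T_C = 294.45 K and T_H = 331.85 K, so ΔT = 37.40 K.
COP_Carnot = T_H/ΔT = 331.85/37.40 = 8.873.
The heat pump delivers Q̇_H = COP × Ẇ = 9.317 kW; the resistance heater delivers Ẇ = 1.050 kW.
Extra = (COP − 1)·Ẇ = 8.267 kW.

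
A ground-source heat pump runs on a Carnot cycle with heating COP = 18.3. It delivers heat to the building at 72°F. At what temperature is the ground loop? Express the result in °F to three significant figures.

42.9 °F

COP_HP = T_H/(T_H − T_C) gives T_H − T_C = T_H/COP.
With T_H = 295.37 K, T_C = 295.37 × (1 − 1/18.3) = 279.23 K.
Converting, 279.23 K = 42.95°F.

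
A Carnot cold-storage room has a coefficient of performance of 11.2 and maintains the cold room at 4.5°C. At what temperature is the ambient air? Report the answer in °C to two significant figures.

COP_R = T_C/(T_H − T_C) gives T_H − T_C = T_C/COP.
With T_C = 277.65 K, T_H = 277.65 × (1 + 1/11.2) = 302.44 K.
Converting, 302.44 K = 29.29°C.

29 °C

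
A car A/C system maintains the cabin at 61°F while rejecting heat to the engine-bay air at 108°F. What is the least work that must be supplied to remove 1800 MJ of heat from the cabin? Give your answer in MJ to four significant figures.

162.5 MJ

In absolute terms T_C = 289.26 K and T_H = 315.37 K, so ΔT = 26.11 K.
The reversible limit is COP_R = T_C/ΔT = 11.08, so W_min = Q_C/COP = Q_C·ΔT/T_C.
W_min = 1800 × 26.11/289.26 = 162.5 MJ.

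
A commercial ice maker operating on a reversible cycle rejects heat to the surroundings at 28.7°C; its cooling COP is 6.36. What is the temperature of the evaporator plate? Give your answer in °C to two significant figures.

-12 °C

For a Carnot refrigerator COP_R = T_C/(T_H − T_C), so T_C = COP·T_H/(1 + COP).
With T_H = 301.85 K, T_C = 6.36 × 301.85/7.360 = 260.84 K.
Converting, 260.84 K = -12.31°C.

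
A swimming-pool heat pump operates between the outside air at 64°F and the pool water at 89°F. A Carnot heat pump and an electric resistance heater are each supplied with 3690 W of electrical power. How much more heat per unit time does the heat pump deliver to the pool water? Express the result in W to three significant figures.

77300 W

In absolute terms T_C = 290.93 K and T_H = 304.82 K, so ΔT = 13.89 K.
COP_Carnot = T_H/ΔT = 304.82/13.89 = 21.95.
The heat pump delivers Q̇_H = COP × Ẇ = 80980 W; the resistance heater delivers Ẇ = 3690 W.
Extra = (COP − 1)·Ẇ = 77290 W.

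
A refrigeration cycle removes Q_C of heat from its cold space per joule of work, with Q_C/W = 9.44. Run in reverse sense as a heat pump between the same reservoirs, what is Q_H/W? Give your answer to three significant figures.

10.4

The first law on one cycle gives Q_H = Q_C + W, so Q_H/W = Q_C/W + 1.
COP_HP = COP_R + 1 = 9.44 + 1 = 10.44.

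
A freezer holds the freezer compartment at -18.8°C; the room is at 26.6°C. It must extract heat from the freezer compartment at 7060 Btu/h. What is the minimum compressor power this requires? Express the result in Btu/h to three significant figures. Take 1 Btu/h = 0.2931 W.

1260 Btu/h

In absolute terms T_C = 254.35 K and T_H = 299.75 K, so ΔT = 45.40 K.
COP_Carnot = T_C/ΔT = 254.35/45.40 = 5.602.
Ẇ_min = Q̇/COP_Carnot = 7060/5.602 = 1260 Btu/h.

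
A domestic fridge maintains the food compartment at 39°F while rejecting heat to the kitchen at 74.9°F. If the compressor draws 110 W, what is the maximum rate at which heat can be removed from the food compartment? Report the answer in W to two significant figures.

In absolute terms T_C = 277.04 K and T_H = 296.98 K, so ΔT = 19.94 K.
COP_Carnot = T_C/ΔT = 277.04/19.94 = 13.89.
Q̇_max = COP_Carnot × Ẇ = 13.89 × 110.0 W = 1528 W.

1500 W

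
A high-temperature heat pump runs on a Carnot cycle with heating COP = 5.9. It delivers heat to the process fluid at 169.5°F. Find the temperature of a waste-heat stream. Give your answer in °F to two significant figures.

COP_HP = T_H/(T_H − T_C) gives T_H − T_C = T_H/COP.
With T_H = 349.54 K, T_C = 349.54 × (1 − 1/5.9) = 290.30 K.
Converting, 290.30 K = 62.86°F.

63 °F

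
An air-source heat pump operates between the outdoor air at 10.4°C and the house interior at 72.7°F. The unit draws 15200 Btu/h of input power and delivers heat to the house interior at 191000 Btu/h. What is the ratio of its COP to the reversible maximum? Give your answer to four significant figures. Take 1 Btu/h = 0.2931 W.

0.5188

COP_actual = Q̇_H/Ẇ = 191000/15200 = 12.57.
In absolute terms T_C = 283.55 K and T_H = 295.76 K, so ΔT = 12.21 K.
COP_Carnot = T_H/ΔT = 295.76/12.21 = 24.22.
η_II = COP_actual/COP_Carnot = 12.57/24.22 = 0.5188.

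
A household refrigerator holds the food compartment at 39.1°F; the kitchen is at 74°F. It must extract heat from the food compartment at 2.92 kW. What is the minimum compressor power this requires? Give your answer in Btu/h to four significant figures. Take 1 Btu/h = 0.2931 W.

697.1 Btu/h

In absolute terms T_C = 277.09 K and T_H = 296.48 K, so ΔT = 19.39 K.
COP_Carnot = T_C/ΔT = 277.09/19.39 = 14.29.
Ẇ_min = Q̇/COP_Carnot = 2.920/14.29 = 0.2043 kW = 697.1 Btu/h.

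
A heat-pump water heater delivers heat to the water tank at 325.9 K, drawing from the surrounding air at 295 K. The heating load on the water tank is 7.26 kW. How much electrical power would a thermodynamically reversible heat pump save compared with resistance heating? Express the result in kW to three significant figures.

6.57 kW

The reservoir spacing is ΔT = 325.9 − 295 = 30.90 K.
COP_Carnot = T_H/ΔT = 325.90/30.90 = 10.55.
Resistance heating needs Ẇ_res = Q̇_H = 7.260 kW; the reversible heat pump needs only Ẇ_hp = Q̇_H/COP = 0.6884 kW.
Saving = 7.260 − 0.6884 = 6.572 kW.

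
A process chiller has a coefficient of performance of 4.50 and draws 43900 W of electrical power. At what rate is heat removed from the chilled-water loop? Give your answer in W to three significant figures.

Q̇_C = COP × Ẇ = 4.50 × 43900 = 197600 W.

198000 W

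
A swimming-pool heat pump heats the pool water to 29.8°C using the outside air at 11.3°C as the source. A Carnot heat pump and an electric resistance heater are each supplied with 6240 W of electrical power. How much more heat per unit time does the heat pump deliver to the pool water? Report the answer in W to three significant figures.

In absolute terms T_C = 284.45 K and T_H = 302.95 K, so ΔT = 18.50 K.
COP_Carnot = T_H/ΔT = 302.95/18.50 = 16.38.
The heat pump delivers Q̇_H = COP × Ẇ = 102200 W; the resistance heater delivers Ẇ = 6240 W.
Extra = (COP − 1)·Ẇ = 95940 W.

95900 W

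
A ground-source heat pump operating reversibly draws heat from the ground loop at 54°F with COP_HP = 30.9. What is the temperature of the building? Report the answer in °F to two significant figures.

71 °F

COP_HP = T_H/(T_H − T_C) rearranges to T_H = COP·T_C/(COP − 1).
With T_C = 285.37 K, T_H = 30.9 × 285.37/29.90 = 294.92 K.
Converting, 294.92 K = 71.18°F.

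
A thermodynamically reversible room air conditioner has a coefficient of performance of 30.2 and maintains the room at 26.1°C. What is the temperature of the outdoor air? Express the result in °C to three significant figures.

36.0 °C

COP_R = T_C/(T_H − T_C) gives T_H − T_C = T_C/COP.
With T_C = 299.25 K, T_H = 299.25 × (1 + 1/30.2) = 309.16 K.
Converting, 309.16 K = 36.01°C.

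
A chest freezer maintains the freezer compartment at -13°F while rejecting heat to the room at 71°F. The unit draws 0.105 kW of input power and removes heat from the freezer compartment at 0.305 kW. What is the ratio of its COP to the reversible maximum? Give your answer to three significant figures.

COP_actual = Q̇_C/Ẇ = 0.3050/0.1050 = 2.905.
In absolute terms T_C = 248.15 K and T_H = 294.82 K, so ΔT = 46.67 K.
COP_Carnot = T_C/ΔT = 248.15/46.67 = 5.318.
η_II = COP_actual/COP_Carnot = 2.905/5.318 = 0.5463.

0.546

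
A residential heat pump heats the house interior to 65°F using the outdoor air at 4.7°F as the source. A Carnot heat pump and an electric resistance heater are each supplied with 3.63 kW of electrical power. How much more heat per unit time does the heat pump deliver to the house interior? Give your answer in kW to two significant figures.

28 kW

In absolute terms T_C = 257.98 K and T_H = 291.48 K, so ΔT = 33.50 K.
COP_Carnot = T_H/ΔT = 291.48/33.50 = 8.701.
The heat pump delivers Q̇_H = COP × Ẇ = 31.58 kW; the resistance heater delivers Ẇ = 3.630 kW.
Extra = (COP − 1)·Ẇ = 27.95 kW.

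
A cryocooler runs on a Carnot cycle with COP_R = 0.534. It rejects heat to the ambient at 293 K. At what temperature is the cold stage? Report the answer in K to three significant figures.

For a Carnot refrigerator COP_R = T_C/(T_H − T_C), so T_C = COP·T_H/(1 + COP).
With T_H = 293.00 K, T_C = 0.534 × 293.00/1.534 = 102.00 K.

102 K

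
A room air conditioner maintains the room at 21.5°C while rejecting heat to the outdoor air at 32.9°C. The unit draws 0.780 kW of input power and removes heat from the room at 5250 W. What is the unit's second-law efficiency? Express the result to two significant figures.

0.26

Converting, Q̇_C = 5250 W = 5.250 kW, so COP_actual = Q̇_C/Ẇ = 5.250/0.7800 = 6.731.
In absolute terms T_C = 294.65 K and T_H = 306.05 K, so ΔT = 11.40 K.
COP_Carnot = T_C/ΔT = 294.65/11.40 = 25.85.
η_II = COP_actual/COP_Carnot = 6.731/25.85 = 0.2604.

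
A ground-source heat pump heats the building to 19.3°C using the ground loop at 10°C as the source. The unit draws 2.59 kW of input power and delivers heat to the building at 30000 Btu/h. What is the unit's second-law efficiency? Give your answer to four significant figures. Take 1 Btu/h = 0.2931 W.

Converting, Q̇_H = 30000 Btu/h = 8.793 kW, so COP_actual = Q̇_H/Ẇ = 8.793/2.590 = 3.395.
In absolute terms T_C = 283.15 K and T_H = 292.45 K, so ΔT = 9.300 K.
COP_Carnot = T_H/ΔT = 292.45/9.300 = 31.45.
η_II = COP_actual/COP_Carnot = 3.395/31.45 = 0.1080.

0.1080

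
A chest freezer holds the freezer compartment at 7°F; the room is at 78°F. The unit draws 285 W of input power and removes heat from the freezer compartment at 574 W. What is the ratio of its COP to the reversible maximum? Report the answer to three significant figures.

COP_actual = Q̇_C/Ẇ = 574.0/285.0 = 2.014.
In absolute terms T_C = 259.26 K and T_H = 298.71 K, so ΔT = 39.44 K.
COP_Carnot = T_C/ΔT = 259.26/39.44 = 6.573.
η_II = COP_actual/COP_Carnot = 2.014/6.573 = 0.3064.

0.306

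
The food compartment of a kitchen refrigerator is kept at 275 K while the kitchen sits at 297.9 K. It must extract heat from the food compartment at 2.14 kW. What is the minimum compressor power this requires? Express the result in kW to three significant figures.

The reservoir spacing is ΔT = 297.9 − 275 = 22.90 K.
COP_Carnot = T_C/ΔT = 275.00/22.90 = 12.01.
Ẇ_min = Q̇/COP_Carnot = 2.140/12.01 = 0.1782 kW.

0.178 kW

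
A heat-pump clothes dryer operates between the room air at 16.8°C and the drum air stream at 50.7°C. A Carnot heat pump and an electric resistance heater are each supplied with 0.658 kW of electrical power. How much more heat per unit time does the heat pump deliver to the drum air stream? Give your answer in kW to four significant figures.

In absolute terms T_C = 289.95 K and T_H = 323.85 K, so ΔT = 33.90 K.
COP_Carnot = T_H/ΔT = 323.85/33.90 = 9.553.
The heat pump delivers Q̇_H = COP × Ẇ = 6.286 kW; the resistance heater delivers Ẇ = 0.6580 kW.
Extra = (COP − 1)·Ẇ = 5.628 kW.

5.628 kW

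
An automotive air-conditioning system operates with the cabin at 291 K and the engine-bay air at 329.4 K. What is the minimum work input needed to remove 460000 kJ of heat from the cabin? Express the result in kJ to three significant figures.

The reservoir spacing is ΔT = 329.4 − 291 = 38.40 K.
The reversible limit is COP_R = T_C/ΔT = 7.578, so W_min = Q_C/COP = Q_C·ΔT/T_C.
W_min = 460000 × 38.40/291.00 = 60700 kJ.

60700 kJ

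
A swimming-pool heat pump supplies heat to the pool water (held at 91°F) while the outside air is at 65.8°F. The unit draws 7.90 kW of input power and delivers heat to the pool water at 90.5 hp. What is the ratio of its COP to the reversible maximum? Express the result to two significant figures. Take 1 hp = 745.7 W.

Converting, Q̇_H = 90.50 hp = 67.49 kW, so COP_actual = Q̇_H/Ẇ = 67.49/7.900 = 8.543.
In absolute terms T_C = 291.93 K and T_H = 305.93 K, so ΔT = 14.00 K.
COP_Carnot = T_H/ΔT = 305.93/14.00 = 21.85.
η_II = COP_actual/COP_Carnot = 8.543/21.85 = 0.3909.

0.39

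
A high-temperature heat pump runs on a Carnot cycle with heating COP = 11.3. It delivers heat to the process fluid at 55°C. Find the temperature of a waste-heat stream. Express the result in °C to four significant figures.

COP_HP = T_H/(T_H − T_C) gives T_H − T_C = T_H/COP.
With T_H = 328.15 K, T_C = 328.15 × (1 − 1/11.3) = 299.11 K.
Converting, 299.11 K = 25.96°C.

25.96 °C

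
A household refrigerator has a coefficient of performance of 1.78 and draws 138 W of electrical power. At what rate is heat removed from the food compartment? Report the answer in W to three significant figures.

Q̇_C = COP × Ẇ = 1.78 × 138.0 = 245.6 W.

246 W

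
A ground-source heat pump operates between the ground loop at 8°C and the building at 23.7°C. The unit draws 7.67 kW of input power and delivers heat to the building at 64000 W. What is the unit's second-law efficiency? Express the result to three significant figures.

0.441

Converting, Q̇_H = 64000 W = 64.00 kW, so COP_actual = Q̇_H/Ẇ = 64.00/7.670 = 8.344.
In absolute terms T_C = 281.15 K and T_H = 296.85 K, so ΔT = 15.70 K.
COP_Carnot = T_H/ΔT = 296.85/15.70 = 18.91.
η_II = COP_actual/COP_Carnot = 8.344/18.91 = 0.4413.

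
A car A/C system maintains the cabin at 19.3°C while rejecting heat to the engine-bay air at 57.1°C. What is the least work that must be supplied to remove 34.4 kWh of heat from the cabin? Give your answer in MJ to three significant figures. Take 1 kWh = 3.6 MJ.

16.0 MJ

In absolute terms T_C = 292.45 K and T_H = 330.25 K, so ΔT = 37.80 K.
The reversible limit is COP_R = T_C/ΔT = 7.737, so W_min = Q_C/COP = Q_C·ΔT/T_C.
W_min = 34.40 × 37.80/292.45 = 4.446 kWh = 16.01 MJ.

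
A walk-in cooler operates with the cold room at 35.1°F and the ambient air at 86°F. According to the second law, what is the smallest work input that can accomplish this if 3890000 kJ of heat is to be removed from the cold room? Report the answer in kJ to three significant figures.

400000 kJ

In absolute terms T_C = 274.87 K and T_H = 303.15 K, so ΔT = 28.28 K.
The reversible limit is COP_R = T_C/ΔT = 9.720, so W_min = Q_C/COP = Q_C·ΔT/T_C.
W_min = 3890000 × 28.28/274.87 = 400200 kJ.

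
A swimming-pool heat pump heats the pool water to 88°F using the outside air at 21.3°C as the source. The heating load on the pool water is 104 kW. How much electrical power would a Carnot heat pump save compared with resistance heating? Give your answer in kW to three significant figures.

In absolute terms T_C = 294.45 K and T_H = 304.26 K, so ΔT = 9.811 K.
COP_Carnot = T_H/ΔT = 304.26/9.811 = 31.01.
Resistance heating needs Ẇ_res = Q̇_H = 104.0 kW; the reversible heat pump needs only Ẇ_hp = Q̇_H/COP = 3.354 kW.
Saving = 104.0 − 3.354 = 100.6 kW.

101 kW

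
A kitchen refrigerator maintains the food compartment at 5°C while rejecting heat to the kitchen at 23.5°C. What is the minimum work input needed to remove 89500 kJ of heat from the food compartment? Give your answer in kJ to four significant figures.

In absolute terms T_C = 278.15 K and T_H = 296.65 K, so ΔT = 18.50 K.
The reversible limit is COP_R = T_C/ΔT = 15.04, so W_min = Q_C/COP = Q_C·ΔT/T_C.
W_min = 89500 × 18.50/278.15 = 5953 kJ.

5953 kJ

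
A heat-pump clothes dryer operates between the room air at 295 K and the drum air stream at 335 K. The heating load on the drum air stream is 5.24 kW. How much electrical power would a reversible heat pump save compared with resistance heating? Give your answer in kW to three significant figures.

4.61 kW

The reservoir spacing is ΔT = 335 − 295 = 40.00 K.
COP_Carnot = T_H/ΔT = 335.00/40.00 = 8.375.
Resistance heating needs Ẇ_res = Q̇_H = 5.240 kW; the reversible heat pump needs only Ẇ_hp = Q̇_H/COP = 0.6257 kW.
Saving = 5.240 − 0.6257 = 4.614 kW.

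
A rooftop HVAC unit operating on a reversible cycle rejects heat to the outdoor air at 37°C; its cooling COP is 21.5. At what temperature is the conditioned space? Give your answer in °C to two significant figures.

For a Carnot refrigerator COP_R = T_C/(T_H − T_C), so T_C = COP·T_H/(1 + COP).
With T_H = 310.15 K, T_C = 21.5 × 310.15/22.50 = 296.37 K.
Converting, 296.37 K = 23.22°C.

23 °C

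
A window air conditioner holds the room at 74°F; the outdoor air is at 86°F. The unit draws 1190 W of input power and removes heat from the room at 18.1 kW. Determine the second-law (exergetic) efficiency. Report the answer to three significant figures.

Converting, Q̇_C = 18.10 kW = 18100 W, so COP_actual = Q̇_C/Ẇ = 18100/1190 = 15.21.
In absolute terms T_C = 296.48 K and T_H = 303.15 K, so ΔT = 6.667 K.
COP_Carnot = T_C/ΔT = 296.48/6.667 = 44.47.
η_II = COP_actual/COP_Carnot = 15.21/44.47 = 0.3420.

0.342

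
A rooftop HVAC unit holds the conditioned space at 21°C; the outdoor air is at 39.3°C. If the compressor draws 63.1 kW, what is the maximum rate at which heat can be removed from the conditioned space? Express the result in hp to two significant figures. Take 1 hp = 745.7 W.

In absolute terms T_C = 294.15 K and T_H = 312.45 K, so ΔT = 18.30 K.
COP_Carnot = T_C/ΔT = 294.15/18.30 = 16.07.
Q̇_max = COP_Carnot × Ẇ = 16.07 × 63.10 kW = 1014 kW = 1360 hp.

1400 hp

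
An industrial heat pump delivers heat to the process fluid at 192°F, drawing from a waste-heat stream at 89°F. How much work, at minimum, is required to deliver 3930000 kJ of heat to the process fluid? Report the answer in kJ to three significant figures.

621000 kJ

In absolute terms T_C = 304.82 K and T_H = 362.04 K, so ΔT = 57.22 K.
The reversible limit is COP_HP = T_H/ΔT = 6.327, so W_min = Q_H/COP = Q_H·ΔT/T_H.
W_min = 3930000 × 57.22/362.04 = 621200 kJ.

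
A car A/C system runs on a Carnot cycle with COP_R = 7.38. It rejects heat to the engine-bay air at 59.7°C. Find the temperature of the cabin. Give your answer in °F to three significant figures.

68.0 °F

For a Carnot refrigerator COP_R = T_C/(T_H − T_C), so T_C = COP·T_H/(1 + COP).
With T_H = 332.85 K, T_C = 7.38 × 332.85/8.380 = 293.13 K.
Converting, 293.13 K = 67.96°F.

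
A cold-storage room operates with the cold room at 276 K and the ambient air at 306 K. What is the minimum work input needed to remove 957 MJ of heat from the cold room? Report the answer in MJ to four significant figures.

The reservoir spacing is ΔT = 306 − 276 = 30.00 K.
The reversible limit is COP_R = T_C/ΔT = 9.200, so W_min = Q_C/COP = Q_C·ΔT/T_C.
W_min = 957.0 × 30.00/276.00 = 104.0 MJ.

104.0 MJ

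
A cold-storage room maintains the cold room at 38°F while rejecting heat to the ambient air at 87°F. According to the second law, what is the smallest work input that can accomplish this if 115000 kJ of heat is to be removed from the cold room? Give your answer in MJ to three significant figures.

In absolute terms T_C = 276.48 K and T_H = 303.71 K, so ΔT = 27.22 K.
The reversible limit is COP_R = T_C/ΔT = 10.16, so W_min = Q_C/COP = Q_C·ΔT/T_C.
W_min = 115000 × 27.22/276.48 = 11320 kJ = 11.32 MJ.

11.3 MJ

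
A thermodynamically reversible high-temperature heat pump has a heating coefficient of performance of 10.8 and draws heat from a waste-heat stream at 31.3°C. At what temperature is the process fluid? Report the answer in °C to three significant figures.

COP_HP = T_H/(T_H − T_C) rearranges to T_H = COP·T_C/(COP − 1).
With T_C = 304.45 K, T_H = 10.8 × 304.45/9.800 = 335.52 K.
Converting, 335.52 K = 62.37°C.

62.4 °C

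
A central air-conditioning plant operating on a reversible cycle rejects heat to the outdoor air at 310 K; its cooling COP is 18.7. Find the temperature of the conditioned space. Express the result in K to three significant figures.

For a Carnot refrigerator COP_R = T_C/(T_H − T_C), so T_C = COP·T_H/(1 + COP).
With T_H = 310.00 K, T_C = 18.7 × 310.00/19.70 = 294.26 K.

294 K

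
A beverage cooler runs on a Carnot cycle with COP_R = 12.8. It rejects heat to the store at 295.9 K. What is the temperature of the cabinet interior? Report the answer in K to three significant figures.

274 K

For a Carnot refrigerator COP_R = T_C/(T_H − T_C), so T_C = COP·T_H/(1 + COP).
With T_H = 295.90 K, T_C = 12.8 × 295.90/13.80 = 274.46 K.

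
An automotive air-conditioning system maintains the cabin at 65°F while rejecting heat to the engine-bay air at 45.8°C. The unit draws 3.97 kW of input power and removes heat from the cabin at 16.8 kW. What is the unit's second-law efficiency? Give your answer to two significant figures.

COP_actual = Q̇_C/Ẇ = 16.80/3.970 = 4.232.
In absolute terms T_C = 291.48 K and T_H = 318.95 K, so ΔT = 27.47 K.
COP_Carnot = T_C/ΔT = 291.48/27.47 = 10.61.
η_II = COP_actual/COP_Carnot = 4.232/10.61 = 0.3988.

0.40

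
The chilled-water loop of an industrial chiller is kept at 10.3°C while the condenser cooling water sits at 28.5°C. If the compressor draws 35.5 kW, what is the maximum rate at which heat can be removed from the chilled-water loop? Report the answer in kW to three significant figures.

553 kW

In absolute terms T_C = 283.45 K and T_H = 301.65 K, so ΔT = 18.20 K.
COP_Carnot = T_C/ΔT = 283.45/18.20 = 15.57.
Q̇_max = COP_Carnot × Ẇ = 15.57 × 35.50 kW = 552.9 kW.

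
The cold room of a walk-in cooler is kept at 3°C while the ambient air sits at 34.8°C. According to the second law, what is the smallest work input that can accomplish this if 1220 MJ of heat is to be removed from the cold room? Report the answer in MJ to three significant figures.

In absolute terms T_C = 276.15 K and T_H = 307.95 K, so ΔT = 31.80 K.
The reversible limit is COP_R = T_C/ΔT = 8.684, so W_min = Q_C/COP = Q_C·ΔT/T_C.
W_min = 1220 × 31.80/276.15 = 140.5 MJ.

140 MJ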